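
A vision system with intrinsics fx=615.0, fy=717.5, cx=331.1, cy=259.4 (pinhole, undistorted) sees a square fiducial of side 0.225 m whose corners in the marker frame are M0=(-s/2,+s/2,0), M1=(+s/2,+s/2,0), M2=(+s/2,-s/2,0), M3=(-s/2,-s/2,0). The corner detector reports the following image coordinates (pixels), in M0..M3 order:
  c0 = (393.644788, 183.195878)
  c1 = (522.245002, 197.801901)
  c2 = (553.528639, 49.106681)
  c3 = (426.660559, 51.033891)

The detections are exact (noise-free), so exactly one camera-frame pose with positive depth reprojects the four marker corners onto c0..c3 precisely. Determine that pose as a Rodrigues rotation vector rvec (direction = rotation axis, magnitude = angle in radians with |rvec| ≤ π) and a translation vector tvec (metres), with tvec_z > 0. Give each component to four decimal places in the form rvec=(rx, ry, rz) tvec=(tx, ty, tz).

Intrinsics K: fx=615.0, fy=717.5, cx=331.1, cy=259.4
Marker side s = 0.225 m; corners in marker frame (Z=0):
  M0 = (-0.1125, +0.1125, 0)
  M1 = (+0.1125, +0.1125, 0)
  M2 = (+0.1125, -0.1125, 0)
  M3 = (-0.1125, -0.1125, 0)
Detected image corners:
  c0 = (393.644788, 183.195878) px
  c1 = (522.245002, 197.801901) px
  c2 = (553.528639, 49.106681) px
  c3 = (426.660559, 51.033891) px
Planar DLT: solve 8×8 A·h = b for H (H[2,2]=1):
  H  [+323.65010 -233.08566 +470.66491]
  H  [-34.51915 +599.16814 +118.60170]
  H  [-0.51469 -0.18981 +1.00000]
B = K⁻¹H; ‖b₁‖=0.964017, ‖b₂‖=0.964017; λ = 2/(‖b₁‖+‖b₂‖) = 1.037326, sign → tz>0 ⇒ λ=+1.037326
r₁ = λ·B[:,0] = (+0.83334,+0.14312,-0.53391); r₂ = λ·B[:,1] = (-0.28714,+0.93743,-0.19690)
r₃ = r₁×r₂ = (+0.47232,+0.31739,+0.82230); SVD([r₁ r₂ r₃]) → R = UVᵀ:
  R  [+0.83334 -0.28714 +0.47232]
  R  [+0.14312 +0.93743 +0.31739]
  R  [-0.53391 -0.19690 +0.82230]
t = (+0.23541, -0.20356, +1.03733) m
tr R = 2.593076; θ = arccos((tr R − 1)/2) = 0.649249 rad = 37.199°
axis k = ((R−Rᵀ)₃₂, (R−Rᵀ)₁₃, (R−Rᵀ)₂₁) / (2 sinθ) = (-0.425322, +0.832158, +0.355830)
rvec = θ·k = (-0.276140, +0.540277, +0.231022)

rvec=(-0.2761, 0.5403, 0.2310) tvec=(0.2354, -0.2036, 1.0373)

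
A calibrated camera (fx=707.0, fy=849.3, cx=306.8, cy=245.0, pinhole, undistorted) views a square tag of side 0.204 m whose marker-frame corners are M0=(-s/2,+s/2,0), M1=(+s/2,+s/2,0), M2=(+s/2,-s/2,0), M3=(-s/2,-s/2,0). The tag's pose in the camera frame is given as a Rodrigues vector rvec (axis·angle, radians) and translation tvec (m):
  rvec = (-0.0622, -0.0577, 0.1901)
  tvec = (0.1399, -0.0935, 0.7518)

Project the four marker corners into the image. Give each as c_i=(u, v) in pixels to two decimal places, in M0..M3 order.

c0=(326.72, 230.11) c1=(514.91, 274.32) c2=(546.47, 51.51) c3=(362.14, 5.00)

Intrinsics K: fx=707.0, fy=849.3, cx=306.8, cy=245.0
Marker side s = 0.204 m; corners in marker frame (Z=0):
  M0 = (-0.1020, +0.1020, 0)
  M1 = (+0.1020, +0.1020, 0)
  M2 = (+0.1020, -0.1020, 0)
  M3 = (-0.1020, -0.1020, 0)
rvec = (-0.0622, -0.0577, 0.1901), |rvec| = θ = 0.20817 rad = 11.927°
Rodrigues: sinθ=0.20667, 1−cosθ=0.02159; R = I + sinθ·[k]× + (1−cosθ)·[k]×²:
    [+0.98034 -0.18694 -0.06317]
    [+0.19052 +0.98007 +0.05629]
    [+0.05139 -0.06722 +0.99641]
t = (0.1399, -0.0935, 0.7518) m
M0: Pc = R·M0+t = (+0.02084, -0.01297, +0.73970); u = 707.0·(+0.02084)/0.73970 + 306.8 = 326.7163, v = 849.3·(-0.01297)/0.73970 + 245.0 = 230.1131
M1: Pc = R·M1+t = (+0.22083, +0.02590, +0.75019); u = 707.0·(+0.22083)/0.75019 + 306.8 = 514.9140, v = 849.3·(+0.02590)/0.75019 + 245.0 = 274.3217
M2: Pc = R·M2+t = (+0.25896, -0.17403, +0.76390); u = 707.0·(+0.25896)/0.76390 + 306.8 = 546.4739, v = 849.3·(-0.17403)/0.76390 + 245.0 = 51.5093
M3: Pc = R·M3+t = (+0.05897, -0.21290, +0.75341); u = 707.0·(+0.05897)/0.75341 + 306.8 = 362.1406, v = 849.3·(-0.21290)/0.75341 + 245.0 = 5.0047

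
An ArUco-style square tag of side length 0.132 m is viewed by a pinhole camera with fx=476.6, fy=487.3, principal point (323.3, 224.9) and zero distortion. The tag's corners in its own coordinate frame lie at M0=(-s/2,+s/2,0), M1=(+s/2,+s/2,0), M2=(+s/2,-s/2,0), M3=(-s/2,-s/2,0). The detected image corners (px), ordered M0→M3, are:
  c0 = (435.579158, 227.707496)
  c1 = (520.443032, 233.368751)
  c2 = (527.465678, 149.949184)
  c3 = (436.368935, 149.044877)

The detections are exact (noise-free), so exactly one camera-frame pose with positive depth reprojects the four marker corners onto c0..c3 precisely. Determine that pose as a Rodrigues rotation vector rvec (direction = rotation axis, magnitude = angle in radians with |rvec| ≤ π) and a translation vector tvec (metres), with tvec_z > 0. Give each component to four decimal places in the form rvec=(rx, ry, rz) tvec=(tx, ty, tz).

Intrinsics K: fx=476.6, fy=487.3, cx=323.3, cy=224.9
Marker side s = 0.132 m; corners in marker frame (Z=0):
  M0 = (-0.0660, +0.0660, 0)
  M1 = (+0.0660, +0.0660, 0)
  M2 = (+0.0660, -0.0660, 0)
  M3 = (-0.0660, -0.0660, 0)
Detected image corners:
  c0 = (435.579158, 227.707496) px
  c1 = (520.443032, 233.368751) px
  c2 = (527.465678, 149.949184) px
  c3 = (436.368935, 149.044877) px
Planar DLT: solve 8×8 A·h = b for H (H[2,2]=1):
  H  [+442.24949 +218.80646 +478.54593]
  H  [-62.98602 +711.44779 +191.34717]
  H  [-0.46558 +0.51602 +1.00000]
B = K⁻¹H; ‖b₁‖=1.330798, ‖b₂‖=1.330798; λ = 2/(‖b₁‖+‖b₂‖) = 0.751429, sign → tz>0 ⇒ λ=+0.751429
r₁ = λ·B[:,0] = (+0.93459,+0.06434,-0.34985); r₂ = λ·B[:,1] = (+0.08195,+0.91811,+0.38776)
r₃ = r₁×r₂ = (+0.34615,-0.39106,+0.85279); SVD([r₁ r₂ r₃]) → R = UVᵀ:
  R  [+0.93459 +0.08195 +0.34615]
  R  [+0.06434 +0.91811 -0.39106]
  R  [-0.34985 +0.38776 +0.85279]
t = (+0.24477, -0.05174, +0.75143) m
tr R = 2.705493; θ = arccos((tr R − 1)/2) = 0.549575 rad = 31.488°
axis k = ((R−Rᵀ)₃₂, (R−Rᵀ)₁₃, (R−Rᵀ)₂₁) / (2 sinθ) = (+0.745531, +0.666258, -0.016855)
rvec = θ·k = (+0.409726, +0.366159, -0.009263)

rvec=(0.4097, 0.3662, -0.0093) tvec=(0.2448, -0.0517, 0.7514)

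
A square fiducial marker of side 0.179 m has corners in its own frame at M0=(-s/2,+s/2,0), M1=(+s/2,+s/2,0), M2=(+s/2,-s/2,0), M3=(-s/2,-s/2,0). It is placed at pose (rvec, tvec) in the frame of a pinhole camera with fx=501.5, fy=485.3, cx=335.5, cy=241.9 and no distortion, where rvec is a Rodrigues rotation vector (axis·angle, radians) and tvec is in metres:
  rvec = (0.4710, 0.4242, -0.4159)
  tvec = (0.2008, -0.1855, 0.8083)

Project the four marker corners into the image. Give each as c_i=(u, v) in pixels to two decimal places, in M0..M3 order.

Intrinsics K: fx=501.5, fy=485.3, cx=335.5, cy=241.9
Marker side s = 0.179 m; corners in marker frame (Z=0):
  M0 = (-0.0895, +0.0895, 0)
  M1 = (+0.0895, +0.0895, 0)
  M2 = (+0.0895, -0.0895, 0)
  M3 = (-0.0895, -0.0895, 0)
rvec = (0.4710, 0.4242, -0.4159), |rvec| = θ = 0.75813 rad = 43.438°
Rodrigues: sinθ=0.68756, 1−cosθ=0.27388; R = I + sinθ·[k]× + (1−cosθ)·[k]×²:
    [+0.83183 +0.47239 +0.29137]
    [-0.28198 +0.81187 -0.51123]
    [-0.47806 +0.34309 +0.80855]
t = (0.2008, -0.1855, 0.8083) m
M0: Pc = R·M0+t = (+0.16863, -0.08760, +0.88179); u = 501.5·(+0.16863)/0.88179 + 335.5 = 431.4047, v = 485.3·(-0.08760)/0.88179 + 241.9 = 193.6887
M1: Pc = R·M1+t = (+0.31753, -0.13808, +0.79622); u = 501.5·(+0.31753)/0.79622 + 335.5 = 535.4954, v = 485.3·(-0.13808)/0.79622 + 241.9 = 157.7425
M2: Pc = R·M2+t = (+0.23297, -0.28340, +0.73481); u = 501.5·(+0.23297)/0.73481 + 335.5 = 494.5000, v = 485.3·(-0.28340)/0.73481 + 241.9 = 54.7298
M3: Pc = R·M3+t = (+0.08407, -0.23292, +0.82038); u = 501.5·(+0.08407)/0.82038 + 335.5 = 386.8933, v = 485.3·(-0.23292)/0.82038 + 241.9 = 104.1121

c0=(431.40, 193.69) c1=(535.50, 157.74) c2=(494.50, 54.73) c3=(386.89, 104.11)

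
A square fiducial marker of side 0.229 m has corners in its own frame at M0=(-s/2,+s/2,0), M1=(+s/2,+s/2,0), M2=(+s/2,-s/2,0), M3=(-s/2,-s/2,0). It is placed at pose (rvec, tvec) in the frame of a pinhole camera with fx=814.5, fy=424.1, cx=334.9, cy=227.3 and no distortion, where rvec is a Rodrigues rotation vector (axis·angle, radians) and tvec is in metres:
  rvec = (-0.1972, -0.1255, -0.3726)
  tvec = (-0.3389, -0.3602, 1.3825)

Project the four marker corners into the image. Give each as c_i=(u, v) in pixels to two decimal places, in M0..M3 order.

c0=(91.50, 159.26) c1=(222.62, 136.54) c2=(176.68, 76.57) c3=(48.00, 97.10)

Intrinsics K: fx=814.5, fy=424.1, cx=334.9, cy=227.3
Marker side s = 0.229 m; corners in marker frame (Z=0):
  M0 = (-0.1145, +0.1145, 0)
  M1 = (+0.1145, +0.1145, 0)
  M2 = (+0.1145, -0.1145, 0)
  M3 = (-0.1145, -0.1145, 0)
rvec = (-0.1972, -0.1255, -0.3726), |rvec| = θ = 0.43985 rad = 25.202°
Rodrigues: sinθ=0.42580, 1−cosθ=0.09518; R = I + sinθ·[k]× + (1−cosθ)·[k]×²:
    [+0.92395 +0.37288 -0.08534]
    [-0.34853 +0.91256 +0.21391]
    [+0.15764 -0.16790 +0.97312]
t = (-0.3389, -0.3602, 1.3825) m
M0: Pc = R·M0+t = (-0.40200, -0.21581, +1.34523); u = 814.5·(-0.40200)/1.34523 + 334.9 = 91.5007, v = 424.1·(-0.21581)/1.34523 + 227.3 = 159.2646
M1: Pc = R·M1+t = (-0.19041, -0.29562, +1.38133); u = 814.5·(-0.19041)/1.38133 + 334.9 = 222.6225, v = 424.1·(-0.29562)/1.38133 + 227.3 = 136.5384
M2: Pc = R·M2+t = (-0.27580, -0.50459, +1.41977); u = 814.5·(-0.27580)/1.41977 + 334.9 = 176.6769, v = 424.1·(-0.50459)/1.41977 + 227.3 = 76.5728
M3: Pc = R·M3+t = (-0.48739, -0.42478, +1.38367); u = 814.5·(-0.48739)/1.38367 + 334.9 = 47.9999, v = 424.1·(-0.42478)/1.38367 + 227.3 = 97.1030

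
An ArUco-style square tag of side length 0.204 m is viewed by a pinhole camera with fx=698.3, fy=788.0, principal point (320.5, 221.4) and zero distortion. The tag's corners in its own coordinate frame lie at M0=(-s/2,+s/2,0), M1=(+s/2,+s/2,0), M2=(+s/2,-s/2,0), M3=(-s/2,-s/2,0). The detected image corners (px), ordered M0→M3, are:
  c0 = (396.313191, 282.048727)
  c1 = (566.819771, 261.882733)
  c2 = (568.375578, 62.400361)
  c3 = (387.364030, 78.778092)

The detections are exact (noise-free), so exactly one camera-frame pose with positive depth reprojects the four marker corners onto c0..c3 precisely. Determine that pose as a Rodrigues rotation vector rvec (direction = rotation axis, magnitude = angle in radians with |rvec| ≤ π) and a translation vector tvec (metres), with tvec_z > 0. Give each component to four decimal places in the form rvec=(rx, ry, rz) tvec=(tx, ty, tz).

Intrinsics K: fx=698.3, fy=788.0, cx=320.5, cy=221.4
Marker side s = 0.204 m; corners in marker frame (Z=0):
  M0 = (-0.1020, +0.1020, 0)
  M1 = (+0.1020, +0.1020, 0)
  M2 = (+0.1020, -0.1020, 0)
  M3 = (-0.1020, -0.1020, 0)
Detected image corners:
  c0 = (396.313191, 282.048727) px
  c1 = (566.819771, 261.882733) px
  c2 = (568.375578, 62.400361) px
  c3 = (387.364030, 78.778092) px
Planar DLT: solve 8×8 A·h = b for H (H[2,2]=1):
  H  [+917.68259 +157.16389 +480.83576]
  H  [-69.53424 +1036.78218 +174.15040]
  H  [+0.11857 +0.29049 +1.00000]
B = K⁻¹H; ‖b₁‖=1.271139, ‖b₂‖=1.271139; λ = 2/(‖b₁‖+‖b₂‖) = 0.786696, sign → tz>0 ⇒ λ=+0.786696
r₁ = λ·B[:,0] = (+0.99104,-0.09563,+0.09328); r₂ = λ·B[:,1] = (+0.07217,+0.97086,+0.22853)
r₃ = r₁×r₂ = (-0.11242,-0.21975,+0.96906); SVD([r₁ r₂ r₃]) → R = UVᵀ:
  R  [+0.99104 +0.07217 -0.11242]
  R  [-0.09563 +0.97086 -0.21975]
  R  [+0.09328 +0.22853 +0.96906]
t = (+0.18063, -0.04717, +0.78670) m
tr R = 2.930953; θ = arccos((tr R − 1)/2) = 0.263530 rad = 15.099°
axis k = ((R−Rᵀ)₃₂, (R−Rᵀ)₁₃, (R−Rᵀ)₂₁) / (2 sinθ) = (+0.860451, -0.394826, -0.322082)
rvec = θ·k = (+0.226754, -0.104049, -0.084878)

rvec=(0.2268, -0.1040, -0.0849) tvec=(0.1806, -0.0472, 0.7867)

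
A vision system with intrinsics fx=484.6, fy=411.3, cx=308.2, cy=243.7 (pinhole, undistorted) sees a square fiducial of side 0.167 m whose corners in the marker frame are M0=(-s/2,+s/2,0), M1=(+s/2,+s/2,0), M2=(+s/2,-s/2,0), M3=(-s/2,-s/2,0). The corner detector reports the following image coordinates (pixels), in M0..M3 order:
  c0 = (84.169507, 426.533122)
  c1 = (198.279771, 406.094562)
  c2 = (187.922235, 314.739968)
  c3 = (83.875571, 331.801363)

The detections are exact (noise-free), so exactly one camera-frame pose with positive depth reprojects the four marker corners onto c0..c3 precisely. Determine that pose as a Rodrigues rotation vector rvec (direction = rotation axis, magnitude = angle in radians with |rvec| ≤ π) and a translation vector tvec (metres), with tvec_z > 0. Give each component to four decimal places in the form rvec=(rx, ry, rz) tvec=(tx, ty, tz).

rvec=(-0.4383, -0.0382, -0.1953) tvec=(-0.2618, 0.2257, 0.7496)

Intrinsics K: fx=484.6, fy=411.3, cx=308.2, cy=243.7
Marker side s = 0.167 m; corners in marker frame (Z=0):
  M0 = (-0.0835, +0.0835, 0)
  M1 = (+0.0835, +0.0835, 0)
  M2 = (+0.0835, -0.0835, 0)
  M3 = (-0.0835, -0.0835, 0)
Detected image corners:
  c0 = (84.169507, 426.533122) px
  c1 = (198.279771, 406.094562) px
  c2 = (187.922235, 314.739968) px
  c3 = (83.875571, 331.801363) px
Planar DLT: solve 8×8 A·h = b for H (H[2,2]=1):
  H  [+666.30818 -45.10479 +138.91589]
  H  [-72.98288 +350.86664 +367.54412]
  H  [+0.10498 -0.55758 +1.00000]
B = K⁻¹H; ‖b₁‖=1.334104, ‖b₂‖=1.334104; λ = 2/(‖b₁‖+‖b₂‖) = 0.749567, sign → tz>0 ⇒ λ=+0.749567
r₁ = λ·B[:,0] = (+0.98058,-0.17963,+0.07869); r₂ = λ·B[:,1] = (+0.19604,+0.88707,-0.41794)
r₃ = r₁×r₂ = (+0.00527,+0.42526,+0.90506); SVD([r₁ r₂ r₃]) → R = UVᵀ:
  R  [+0.98058 +0.19604 +0.00527]
  R  [-0.17963 +0.88707 +0.42526]
  R  [+0.07869 -0.41794 +0.90506]
t = (-0.26184, +0.22570, +0.74957) m
tr R = 2.772707; θ = arccos((tr R − 1)/2) = 0.481387 rad = 27.581°
axis k = ((R−Rᵀ)₃₂, (R−Rᵀ)₁₃, (R−Rᵀ)₂₁) / (2 sinθ) = (-0.910567, -0.079285, -0.405687)
rvec = θ·k = (-0.438335, -0.038167, -0.195292)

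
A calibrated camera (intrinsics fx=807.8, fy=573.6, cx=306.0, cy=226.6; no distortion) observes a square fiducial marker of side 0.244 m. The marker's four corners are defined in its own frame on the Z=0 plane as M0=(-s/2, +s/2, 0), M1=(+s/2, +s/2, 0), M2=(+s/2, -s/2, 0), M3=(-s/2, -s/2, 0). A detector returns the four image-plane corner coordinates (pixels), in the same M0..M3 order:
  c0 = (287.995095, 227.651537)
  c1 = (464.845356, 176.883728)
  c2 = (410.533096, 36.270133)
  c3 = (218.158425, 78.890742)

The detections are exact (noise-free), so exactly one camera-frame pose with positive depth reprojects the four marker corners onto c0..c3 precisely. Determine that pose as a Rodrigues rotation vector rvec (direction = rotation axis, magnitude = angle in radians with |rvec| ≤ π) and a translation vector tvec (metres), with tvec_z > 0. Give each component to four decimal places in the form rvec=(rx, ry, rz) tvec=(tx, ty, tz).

Intrinsics K: fx=807.8, fy=573.6, cx=306.0, cy=226.6
Marker side s = 0.244 m; corners in marker frame (Z=0):
  M0 = (-0.1220, +0.1220, 0)
  M1 = (+0.1220, +0.1220, 0)
  M2 = (+0.1220, -0.1220, 0)
  M3 = (-0.1220, -0.1220, 0)
Detected image corners:
  c0 = (287.995095, 227.651537) px
  c1 = (464.845356, 176.883728) px
  c2 = (410.533096, 36.270133) px
  c3 = (218.158425, 78.890742) px
Planar DLT: solve 8×8 A·h = b for H (H[2,2]=1):
  H  [+862.23101 +336.40944 +349.76953]
  H  [-151.77623 +623.65081 +131.17144]
  H  [+0.30852 +0.24090 +1.00000]
B = K⁻¹H; ‖b₁‖=1.071461, ‖b₂‖=1.071461; λ = 2/(‖b₁‖+‖b₂‖) = 0.933305, sign → tz>0 ⇒ λ=+0.933305
r₁ = λ·B[:,0] = (+0.88712,-0.36071,+0.28794); r₂ = λ·B[:,1] = (+0.30351,+0.92592,+0.22483)
r₃ = r₁×r₂ = (-0.34771,-0.11206,+0.93088); SVD([r₁ r₂ r₃]) → R = UVᵀ:
  R  [+0.88712 +0.30351 -0.34771]
  R  [-0.36071 +0.92592 -0.11206]
  R  [+0.28794 +0.22483 +0.93088]
t = (+0.05057, -0.15527, +0.93331) m
tr R = 2.743921; θ = arccos((tr R − 1)/2) = 0.511603 rad = 29.313°
axis k = ((R−Rᵀ)₃₂, (R−Rᵀ)₁₃, (R−Rᵀ)₂₁) / (2 sinθ) = (+0.344070, -0.649190, -0.678357)
rvec = θ·k = (+0.176027, -0.332128, -0.347050)

rvec=(0.1760, -0.3321, -0.3470) tvec=(0.0506, -0.1553, 0.9333)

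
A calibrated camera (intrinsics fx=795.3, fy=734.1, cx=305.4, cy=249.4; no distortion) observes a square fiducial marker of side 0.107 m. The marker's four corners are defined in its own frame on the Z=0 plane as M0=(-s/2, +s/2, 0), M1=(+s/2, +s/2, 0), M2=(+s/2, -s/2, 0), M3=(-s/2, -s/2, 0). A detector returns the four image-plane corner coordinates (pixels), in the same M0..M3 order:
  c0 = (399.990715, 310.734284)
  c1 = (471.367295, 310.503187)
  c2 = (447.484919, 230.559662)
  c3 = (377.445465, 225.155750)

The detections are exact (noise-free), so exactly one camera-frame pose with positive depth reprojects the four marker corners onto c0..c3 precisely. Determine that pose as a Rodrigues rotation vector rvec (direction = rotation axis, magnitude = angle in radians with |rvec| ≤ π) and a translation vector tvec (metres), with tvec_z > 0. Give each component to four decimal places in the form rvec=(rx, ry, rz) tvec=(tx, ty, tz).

rvec=(-0.4024, -0.6108, -0.0792) tvec=(0.1328, 0.0229, 0.8827)

Intrinsics K: fx=795.3, fy=734.1, cx=305.4, cy=249.4
Marker side s = 0.107 m; corners in marker frame (Z=0):
  M0 = (-0.0535, +0.0535, 0)
  M1 = (+0.0535, +0.0535, 0)
  M2 = (+0.0535, -0.0535, 0)
  M3 = (-0.0535, -0.0535, 0)
Detected image corners:
  c0 = (399.990715, 310.734284) px
  c1 = (471.367295, 310.503187) px
  c2 = (447.484919, 230.559662) px
  c3 = (377.445465, 225.155750) px
Planar DLT: solve 8×8 A·h = b for H (H[2,2]=1):
  H  [+935.70763 +51.93142 +425.05676]
  H  [+199.32481 +667.64709 +268.42047]
  H  [+0.64851 -0.38964 +1.00000]
B = K⁻¹H; ‖b₁‖=1.132904, ‖b₂‖=1.132904; λ = 2/(‖b₁‖+‖b₂‖) = 0.882687, sign → tz>0 ⇒ λ=+0.882687
r₁ = λ·B[:,0] = (+0.81871,+0.04519,+0.57243); r₂ = λ·B[:,1] = (+0.18971,+0.91963,-0.34393)
r₃ = r₁×r₂ = (-0.54197,+0.39018,+0.74433); SVD([r₁ r₂ r₃]) → R = UVᵀ:
  R  [+0.81871 +0.18971 -0.54197]
  R  [+0.04519 +0.91963 +0.39018]
  R  [+0.57243 -0.34393 +0.74433]
t = (+0.13280, +0.02287, +0.88269) m
tr R = 2.482669; θ = arccos((tr R − 1)/2) = 0.735740 rad = 42.155°
axis k = ((R−Rᵀ)₃₂, (R−Rᵀ)₁₃, (R−Rᵀ)₂₁) / (2 sinθ) = (-0.546916, -0.830236, -0.107665)
rvec = θ·k = (-0.402388, -0.610838, -0.079214)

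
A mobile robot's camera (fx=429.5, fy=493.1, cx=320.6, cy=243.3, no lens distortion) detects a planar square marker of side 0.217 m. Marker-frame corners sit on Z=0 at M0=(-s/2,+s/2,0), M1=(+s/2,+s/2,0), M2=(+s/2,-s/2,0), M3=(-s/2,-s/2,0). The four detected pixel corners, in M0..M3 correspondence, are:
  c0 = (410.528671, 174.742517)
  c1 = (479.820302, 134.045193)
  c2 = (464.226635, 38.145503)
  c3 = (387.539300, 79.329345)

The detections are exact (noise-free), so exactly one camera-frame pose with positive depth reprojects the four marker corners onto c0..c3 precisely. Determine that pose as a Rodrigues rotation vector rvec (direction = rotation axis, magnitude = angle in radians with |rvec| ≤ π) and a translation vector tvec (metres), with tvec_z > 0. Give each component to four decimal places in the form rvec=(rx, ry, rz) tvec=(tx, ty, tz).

Intrinsics K: fx=429.5, fy=493.1, cx=320.6, cy=243.3
Marker side s = 0.217 m; corners in marker frame (Z=0):
  M0 = (-0.1085, +0.1085, 0)
  M1 = (+0.1085, +0.1085, 0)
  M2 = (+0.1085, -0.1085, 0)
  M3 = (-0.1085, -0.1085, 0)
Detected image corners:
  c0 = (410.528671, 174.742517) px
  c1 = (479.820302, 134.045193) px
  c2 = (464.226635, 38.145503) px
  c3 = (387.539300, 79.329345) px
Planar DLT: solve 8×8 A·h = b for H (H[2,2]=1):
  H  [+404.59456 +273.72978 +436.60111]
  H  [-171.72587 +486.12812 +108.41939]
  H  [+0.15848 +0.42505 +1.00000]
B = K⁻¹H; ‖b₁‖=0.941002, ‖b₂‖=0.941002; λ = 2/(‖b₁‖+‖b₂‖) = 1.062697, sign → tz>0 ⇒ λ=+1.062697
r₁ = λ·B[:,0] = (+0.87536,-0.45319,+0.16842); r₂ = λ·B[:,1] = (+0.34011,+0.82480,+0.45170)
r₃ = r₁×r₂ = (-0.34362,-0.33812,+0.87613); SVD([r₁ r₂ r₃]) → R = UVᵀ:
  R  [+0.87536 +0.34011 -0.34362]
  R  [-0.45319 +0.82480 -0.33812]
  R  [+0.16842 +0.45170 +0.87613]
t = (+0.28702, -0.29069, +1.06270) m
tr R = 2.576287; θ = arccos((tr R − 1)/2) = 0.663010 rad = 37.988°
axis k = ((R−Rᵀ)₃₂, (R−Rᵀ)₁₃, (R−Rᵀ)₂₁) / (2 sinθ) = (+0.641616, -0.415957, -0.644444)
rvec = θ·k = (+0.425398, -0.275783, -0.427273)

rvec=(0.4254, -0.2758, -0.4273) tvec=(0.2870, -0.2907, 1.0627)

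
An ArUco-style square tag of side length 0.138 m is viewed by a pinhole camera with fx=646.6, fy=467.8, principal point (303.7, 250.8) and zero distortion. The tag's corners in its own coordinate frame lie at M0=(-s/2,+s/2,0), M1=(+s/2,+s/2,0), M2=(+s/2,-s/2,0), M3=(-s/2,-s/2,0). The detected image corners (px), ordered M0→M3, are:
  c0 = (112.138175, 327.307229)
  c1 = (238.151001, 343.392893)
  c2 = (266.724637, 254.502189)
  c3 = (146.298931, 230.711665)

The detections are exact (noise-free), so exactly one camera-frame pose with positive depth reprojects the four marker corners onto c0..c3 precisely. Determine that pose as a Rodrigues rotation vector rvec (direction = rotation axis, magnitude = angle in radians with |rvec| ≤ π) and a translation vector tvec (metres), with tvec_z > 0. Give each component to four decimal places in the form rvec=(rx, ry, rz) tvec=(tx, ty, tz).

Intrinsics K: fx=646.6, fy=467.8, cx=303.7, cy=250.8
Marker side s = 0.138 m; corners in marker frame (Z=0):
  M0 = (-0.0690, +0.0690, 0)
  M1 = (+0.0690, +0.0690, 0)
  M2 = (+0.0690, -0.0690, 0)
  M3 = (-0.0690, -0.0690, 0)
Detected image corners:
  c0 = (112.138175, 327.307229) px
  c1 = (238.151001, 343.392893) px
  c2 = (266.724637, 254.502189) px
  c3 = (146.298931, 230.711665) px
Planar DLT: solve 8×8 A·h = b for H (H[2,2]=1):
  H  [+1014.36088 -258.12809 +193.71917]
  H  [+329.09388 +622.78789 +288.88532]
  H  [+0.63775 -0.16622 +1.00000]
B = K⁻¹H; ‖b₁‖=1.465735, ‖b₂‖=1.465735; λ = 2/(‖b₁‖+‖b₂‖) = 0.682252, sign → tz>0 ⇒ λ=+0.682252
r₁ = λ·B[:,0] = (+0.86593,+0.24669,+0.43510); r₂ = λ·B[:,1] = (-0.21909,+0.96909,-0.11341)
r₃ = r₁×r₂ = (-0.44963,+0.00287,+0.89321); SVD([r₁ r₂ r₃]) → R = UVᵀ:
  R  [+0.86593 -0.21909 -0.44963]
  R  [+0.24669 +0.96909 +0.00287]
  R  [+0.43510 -0.11341 +0.89321]
t = (-0.11604, +0.05554, +0.68225) m
tr R = 2.728228; θ = arccos((tr R − 1)/2) = 0.527409 rad = 30.218°
axis k = ((R−Rᵀ)₃₂, (R−Rᵀ)₁₃, (R−Rᵀ)₂₁) / (2 sinθ) = (-0.115519, -0.878939, +0.462733)
rvec = θ·k = (-0.060926, -0.463560, +0.244050)

rvec=(-0.0609, -0.4636, 0.2440) tvec=(-0.1160, 0.0555, 0.6823)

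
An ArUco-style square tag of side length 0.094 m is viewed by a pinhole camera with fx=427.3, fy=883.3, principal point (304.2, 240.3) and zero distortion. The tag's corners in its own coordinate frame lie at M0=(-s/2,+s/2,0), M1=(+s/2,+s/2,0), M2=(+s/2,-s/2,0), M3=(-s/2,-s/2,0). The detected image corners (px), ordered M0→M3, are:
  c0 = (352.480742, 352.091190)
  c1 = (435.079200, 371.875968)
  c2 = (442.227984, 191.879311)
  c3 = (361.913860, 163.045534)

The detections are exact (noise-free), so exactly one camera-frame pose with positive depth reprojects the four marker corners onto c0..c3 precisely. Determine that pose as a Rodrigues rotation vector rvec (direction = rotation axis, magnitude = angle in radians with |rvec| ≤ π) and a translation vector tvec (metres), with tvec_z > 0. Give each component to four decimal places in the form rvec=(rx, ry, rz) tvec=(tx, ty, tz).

rvec=(-0.0929, -0.2569, 0.1293) tvec=(0.0990, 0.0145, 0.4462)

Intrinsics K: fx=427.3, fy=883.3, cx=304.2, cy=240.3
Marker side s = 0.094 m; corners in marker frame (Z=0):
  M0 = (-0.0470, +0.0470, 0)
  M1 = (+0.0470, +0.0470, 0)
  M2 = (+0.0470, -0.0470, 0)
  M3 = (-0.0470, -0.0470, 0)
Detected image corners:
  c0 = (352.480742, 352.091190) px
  c1 = (435.079200, 371.875968) px
  c2 = (442.227984, 191.879311) px
  c3 = (361.913860, 163.045534) px
Planar DLT: solve 8×8 A·h = b for H (H[2,2]=1):
  H  [+1086.70455 -184.17970 +399.03228]
  H  [+408.47200 +1896.46823 +268.98992]
  H  [+0.55359 -0.24199 +1.00000]
B = K⁻¹H; ‖b₁‖=2.241040, ‖b₂‖=2.241040; λ = 2/(‖b₁‖+‖b₂‖) = 0.446221, sign → tz>0 ⇒ λ=+0.446221
r₁ = λ·B[:,0] = (+0.95897,+0.13915,+0.24702); r₂ = λ·B[:,1] = (-0.11546,+0.98743,-0.10798)
r₃ = r₁×r₂ = (-0.25894,+0.07503,+0.96297); SVD([r₁ r₂ r₃]) → R = UVᵀ:
  R  [+0.95897 -0.11546 -0.25894]
  R  [+0.13915 +0.98743 +0.07503]
  R  [+0.24702 -0.10798 +0.96297]
t = (+0.09903, +0.01449, +0.44622) m
tr R = 2.909367; θ = arccos((tr R − 1)/2) = 0.302202 rad = 17.315°
axis k = ((R−Rᵀ)₃₂, (R−Rᵀ)₁₃, (R−Rᵀ)₂₁) / (2 sinθ) = (-0.307453, -0.850007, +0.427739)
rvec = θ·k = (-0.092913, -0.256874, +0.129264)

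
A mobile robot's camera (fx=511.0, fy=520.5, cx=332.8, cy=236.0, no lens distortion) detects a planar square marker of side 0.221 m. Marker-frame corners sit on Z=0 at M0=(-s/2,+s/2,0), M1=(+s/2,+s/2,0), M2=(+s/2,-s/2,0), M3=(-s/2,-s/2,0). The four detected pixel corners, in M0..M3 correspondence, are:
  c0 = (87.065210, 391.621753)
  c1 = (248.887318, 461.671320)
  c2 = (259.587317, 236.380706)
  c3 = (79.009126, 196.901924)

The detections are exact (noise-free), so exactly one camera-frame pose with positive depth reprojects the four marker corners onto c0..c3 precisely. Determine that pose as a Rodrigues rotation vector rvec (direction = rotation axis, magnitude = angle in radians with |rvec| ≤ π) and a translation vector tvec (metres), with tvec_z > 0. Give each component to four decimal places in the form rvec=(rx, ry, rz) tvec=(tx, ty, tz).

Intrinsics K: fx=511.0, fy=520.5, cx=332.8, cy=236.0
Marker side s = 0.221 m; corners in marker frame (Z=0):
  M0 = (-0.1105, +0.1105, 0)
  M1 = (+0.1105, +0.1105, 0)
  M2 = (+0.1105, -0.1105, 0)
  M3 = (-0.1105, -0.1105, 0)
Detected image corners:
  c0 = (87.065210, 391.621753) px
  c1 = (248.887318, 461.671320) px
  c2 = (259.587317, 236.380706) px
  c3 = (79.009126, 196.901924) px
Planar DLT: solve 8×8 A·h = b for H (H[2,2]=1):
  H  [+639.75139 +80.28031 +161.16321]
  H  [-1.39214 +1101.73540 +324.94595]
  H  [-0.78639 +0.48966 +1.00000]
B = K⁻¹H; ‖b₁‖=1.963599, ‖b₂‖=1.963599; λ = 2/(‖b₁‖+‖b₂‖) = 0.509269, sign → tz>0 ⇒ λ=+0.509269
r₁ = λ·B[:,0] = (+0.89841,+0.18022,-0.40048); r₂ = λ·B[:,1] = (-0.08240,+0.96490,+0.24937)
r₃ = r₁×r₂ = (+0.43136,-0.19103,+0.88172); SVD([r₁ r₂ r₃]) → R = UVᵀ:
  R  [+0.89841 -0.08240 +0.43136]
  R  [+0.18022 +0.96490 -0.19103]
  R  [-0.40048 +0.24937 +0.88172]
t = (-0.17106, +0.08703, +0.50927) m
tr R = 2.745024; θ = arccos((tr R − 1)/2) = 0.510476 rad = 29.248°
axis k = ((R−Rᵀ)₃₂, (R−Rᵀ)₁₃, (R−Rᵀ)₂₁) / (2 sinθ) = (+0.450685, +0.851268, +0.268750)
rvec = θ·k = (+0.230064, +0.434552, +0.137190)

rvec=(0.2301, 0.4346, 0.1372) tvec=(-0.1711, 0.0870, 0.5093)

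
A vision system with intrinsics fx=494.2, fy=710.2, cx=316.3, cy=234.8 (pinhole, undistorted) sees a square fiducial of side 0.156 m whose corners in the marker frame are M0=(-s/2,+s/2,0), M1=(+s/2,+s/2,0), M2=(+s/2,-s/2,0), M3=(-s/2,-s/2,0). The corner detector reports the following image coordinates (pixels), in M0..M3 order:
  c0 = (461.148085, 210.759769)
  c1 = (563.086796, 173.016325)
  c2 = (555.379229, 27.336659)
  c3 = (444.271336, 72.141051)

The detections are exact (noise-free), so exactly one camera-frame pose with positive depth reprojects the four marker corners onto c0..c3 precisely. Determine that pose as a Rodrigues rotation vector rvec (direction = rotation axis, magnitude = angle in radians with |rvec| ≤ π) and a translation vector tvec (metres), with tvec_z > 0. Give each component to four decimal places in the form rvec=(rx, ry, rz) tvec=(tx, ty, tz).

rvec=(0.4418, 0.0542, -0.2765) tvec=(0.2789, -0.1134, 0.7280)

Intrinsics K: fx=494.2, fy=710.2, cx=316.3, cy=234.8
Marker side s = 0.156 m; corners in marker frame (Z=0):
  M0 = (-0.0780, +0.0780, 0)
  M1 = (+0.0780, +0.0780, 0)
  M2 = (+0.0780, -0.0780, 0)
  M3 = (-0.0780, -0.0780, 0)
Detected image corners:
  c0 = (461.148085, 210.759769) px
  c1 = (563.086796, 173.016325) px
  c2 = (555.379229, 27.336659) px
  c3 = (444.271336, 72.141051) px
Planar DLT: solve 8×8 A·h = b for H (H[2,2]=1):
  H  [+604.08460 +367.26619 +505.60841]
  H  [-282.06477 +979.73835 +124.21672]
  H  [-0.15308 +0.56944 +1.00000]
B = K⁻¹H; ‖b₁‖=1.373600, ‖b₂‖=1.373600; λ = 2/(‖b₁‖+‖b₂‖) = 0.728014, sign → tz>0 ⇒ λ=+0.728014
r₁ = λ·B[:,0] = (+0.96121,-0.25230,-0.11144); r₂ = λ·B[:,1] = (+0.27570,+0.86726,+0.41456)
r₃ = r₁×r₂ = (-0.00794,-0.42920,+0.90317); SVD([r₁ r₂ r₃]) → R = UVᵀ:
  R  [+0.96121 +0.27570 -0.00794]
  R  [-0.25230 +0.86726 -0.42920]
  R  [-0.11144 +0.41456 +0.90317]
t = (+0.27887, -0.11336, +0.72801) m
tr R = 2.731640; θ = arccos((tr R − 1)/2) = 0.524009 rad = 30.024°
axis k = ((R−Rᵀ)₃₂, (R−Rᵀ)₁₃, (R−Rᵀ)₂₁) / (2 sinθ) = (+0.843162, +0.103424, -0.527619)
rvec = θ·k = (+0.441825, +0.054195, -0.276477)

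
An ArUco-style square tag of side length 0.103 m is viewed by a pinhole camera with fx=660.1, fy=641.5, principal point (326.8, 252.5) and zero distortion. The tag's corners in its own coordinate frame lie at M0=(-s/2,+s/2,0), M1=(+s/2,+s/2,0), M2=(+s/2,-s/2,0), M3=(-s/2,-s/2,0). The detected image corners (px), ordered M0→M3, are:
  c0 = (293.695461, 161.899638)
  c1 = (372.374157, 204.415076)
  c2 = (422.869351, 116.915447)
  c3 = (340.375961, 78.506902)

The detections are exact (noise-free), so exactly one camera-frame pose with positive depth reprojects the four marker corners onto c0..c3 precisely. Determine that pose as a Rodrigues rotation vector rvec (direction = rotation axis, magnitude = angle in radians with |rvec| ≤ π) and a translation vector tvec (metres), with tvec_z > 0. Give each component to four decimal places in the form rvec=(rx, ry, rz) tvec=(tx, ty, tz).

Intrinsics K: fx=660.1, fy=641.5, cx=326.8, cy=252.5
Marker side s = 0.103 m; corners in marker frame (Z=0):
  M0 = (-0.0515, +0.0515, 0)
  M1 = (+0.0515, +0.0515, 0)
  M2 = (+0.0515, -0.0515, 0)
  M3 = (-0.0515, -0.0515, 0)
Detected image corners:
  c0 = (293.695461, 161.899638) px
  c1 = (372.374157, 204.415076) px
  c2 = (422.869351, 116.915447) px
  c3 = (340.375961, 78.506902) px
Planar DLT: solve 8×8 A·h = b for H (H[2,2]=1):
  H  [+592.05226 -421.67743 +356.05071]
  H  [+318.22477 +848.49848 +140.18472]
  H  [-0.53229 +0.13864 +1.00000]
B = K⁻¹H; ‖b₁‖=1.458698, ‖b₂‖=1.458698; λ = 2/(‖b₁‖+‖b₂‖) = 0.685543, sign → tz>0 ⇒ λ=+0.685543
r₁ = λ·B[:,0] = (+0.79553,+0.48370,-0.36491); r₂ = λ·B[:,1] = (-0.48499,+0.86934,+0.09505)
r₃ = r₁×r₂ = (+0.36321,+0.10136,+0.92618); SVD([r₁ r₂ r₃]) → R = UVᵀ:
  R  [+0.79553 -0.48499 +0.36321]
  R  [+0.48370 +0.86934 +0.10136]
  R  [-0.36491 +0.09505 +0.92618]
t = (+0.03038, -0.12003, +0.68554) m
tr R = 2.591051; θ = arccos((tr R − 1)/2) = 0.650922 rad = 37.295°
axis k = ((R−Rᵀ)₃₂, (R−Rᵀ)₁₃, (R−Rᵀ)₂₁) / (2 sinθ) = (-0.005213, +0.600836, +0.799355)
rvec = θ·k = (-0.003393, +0.391098, +0.520318)

rvec=(-0.0034, 0.3911, 0.5203) tvec=(0.0304, -0.1200, 0.6855)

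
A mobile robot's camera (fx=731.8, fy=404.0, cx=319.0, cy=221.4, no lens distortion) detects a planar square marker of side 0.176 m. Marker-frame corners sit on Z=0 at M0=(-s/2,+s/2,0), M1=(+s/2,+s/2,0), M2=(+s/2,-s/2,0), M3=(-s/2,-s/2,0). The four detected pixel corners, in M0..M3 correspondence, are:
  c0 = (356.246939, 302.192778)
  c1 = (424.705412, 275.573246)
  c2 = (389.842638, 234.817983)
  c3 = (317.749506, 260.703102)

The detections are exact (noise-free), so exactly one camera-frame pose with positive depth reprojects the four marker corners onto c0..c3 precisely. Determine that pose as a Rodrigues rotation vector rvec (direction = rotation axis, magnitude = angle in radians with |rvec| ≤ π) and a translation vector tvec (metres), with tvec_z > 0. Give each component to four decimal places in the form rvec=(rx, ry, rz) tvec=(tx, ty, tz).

Intrinsics K: fx=731.8, fy=404.0, cx=319.0, cy=221.4
Marker side s = 0.176 m; corners in marker frame (Z=0):
  M0 = (-0.0880, +0.0880, 0)
  M1 = (+0.0880, +0.0880, 0)
  M2 = (+0.0880, -0.0880, 0)
  M3 = (-0.0880, -0.0880, 0)
Detected image corners:
  c0 = (356.246939, 302.192778) px
  c1 = (424.705412, 275.573246) px
  c2 = (389.842638, 234.817983) px
  c3 = (317.749506, 260.703102) px
Planar DLT: solve 8×8 A·h = b for H (H[2,2]=1):
  H  [+479.81869 +275.45478 +373.09820]
  H  [-91.01515 +282.09426 +268.39826]
  H  [+0.21683 +0.18069 +1.00000]
B = K⁻¹H; ‖b₁‖=0.693049, ‖b₂‖=0.693049; λ = 2/(‖b₁‖+‖b₂‖) = 1.442900, sign → tz>0 ⇒ λ=+1.442900
r₁ = λ·B[:,0] = (+0.80969,-0.49652,+0.31286); r₂ = λ·B[:,1] = (+0.42947,+0.86463,+0.26072)
r₃ = r₁×r₂ = (-0.39996,-0.07674,+0.91332); SVD([r₁ r₂ r₃]) → R = UVᵀ:
  R  [+0.80969 +0.42947 -0.39996]
  R  [-0.49652 +0.86463 -0.07674]
  R  [+0.31286 +0.26072 +0.91332]
t = (+0.10667, +0.16786, +1.44290) m
tr R = 2.587631; θ = arccos((tr R − 1)/2) = 0.653739 rad = 37.456°
axis k = ((R−Rᵀ)₃₂, (R−Rᵀ)₁₃, (R−Rᵀ)₂₁) / (2 sinθ) = (+0.277445, -0.586043, -0.761300)
rvec = θ·k = (+0.181377, -0.383119, -0.497691)

rvec=(0.1814, -0.3831, -0.4977) tvec=(0.1067, 0.1679, 1.4429)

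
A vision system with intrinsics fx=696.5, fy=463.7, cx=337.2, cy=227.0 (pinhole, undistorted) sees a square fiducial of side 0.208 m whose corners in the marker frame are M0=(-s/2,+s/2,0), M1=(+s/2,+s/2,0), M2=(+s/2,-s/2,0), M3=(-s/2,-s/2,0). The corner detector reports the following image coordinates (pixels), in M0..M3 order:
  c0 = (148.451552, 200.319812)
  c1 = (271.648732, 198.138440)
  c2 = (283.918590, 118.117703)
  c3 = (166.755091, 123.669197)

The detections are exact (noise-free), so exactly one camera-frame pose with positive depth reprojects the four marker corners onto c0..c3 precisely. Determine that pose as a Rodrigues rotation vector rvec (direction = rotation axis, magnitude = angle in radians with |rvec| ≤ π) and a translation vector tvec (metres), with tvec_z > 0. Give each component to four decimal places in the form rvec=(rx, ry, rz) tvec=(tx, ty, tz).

rvec=(-0.3131, 0.2482, 0.0293) tvec=(-0.1937, -0.1640, 1.1182)

Intrinsics K: fx=696.5, fy=463.7, cx=337.2, cy=227.0
Marker side s = 0.208 m; corners in marker frame (Z=0):
  M0 = (-0.1040, +0.1040, 0)
  M1 = (+0.1040, +0.1040, 0)
  M2 = (+0.1040, -0.1040, 0)
  M3 = (-0.1040, -0.1040, 0)
Detected image corners:
  c0 = (148.451552, 200.319812) px
  c1 = (271.648732, 198.138440) px
  c2 = (283.918590, 118.117703) px
  c3 = (166.755091, 123.669197) px
Planar DLT: solve 8×8 A·h = b for H (H[2,2]=1):
  H  [+529.46295 -132.46618 +216.53194]
  H  [-54.04983 +333.31244 +159.00827]
  H  [-0.22013 -0.26937 +1.00000]
B = K⁻¹H; ‖b₁‖=0.894309, ‖b₂‖=0.894309; λ = 2/(‖b₁‖+‖b₂‖) = 1.118182, sign → tz>0 ⇒ λ=+1.118182
r₁ = λ·B[:,0] = (+0.96918,-0.00984,-0.24615); r₂ = λ·B[:,1] = (-0.06684,+0.95121,-0.30121)
r₃ = r₁×r₂ = (+0.23710,+0.30838,+0.92124); SVD([r₁ r₂ r₃]) → R = UVᵀ:
  R  [+0.96918 -0.06684 +0.23710]
  R  [-0.00984 +0.95121 +0.30838]
  R  [-0.24615 -0.30121 +0.92124]
t = (-0.19372, -0.16396, +1.11818) m
tr R = 2.841639; θ = arccos((tr R − 1)/2) = 0.400620 rad = 22.954°
axis k = ((R−Rᵀ)₃₂, (R−Rᵀ)₁₃, (R−Rᵀ)₂₁) / (2 sinθ) = (-0.781538, +0.619563, +0.073080)
rvec = θ·k = (-0.313100, +0.248209, +0.029277)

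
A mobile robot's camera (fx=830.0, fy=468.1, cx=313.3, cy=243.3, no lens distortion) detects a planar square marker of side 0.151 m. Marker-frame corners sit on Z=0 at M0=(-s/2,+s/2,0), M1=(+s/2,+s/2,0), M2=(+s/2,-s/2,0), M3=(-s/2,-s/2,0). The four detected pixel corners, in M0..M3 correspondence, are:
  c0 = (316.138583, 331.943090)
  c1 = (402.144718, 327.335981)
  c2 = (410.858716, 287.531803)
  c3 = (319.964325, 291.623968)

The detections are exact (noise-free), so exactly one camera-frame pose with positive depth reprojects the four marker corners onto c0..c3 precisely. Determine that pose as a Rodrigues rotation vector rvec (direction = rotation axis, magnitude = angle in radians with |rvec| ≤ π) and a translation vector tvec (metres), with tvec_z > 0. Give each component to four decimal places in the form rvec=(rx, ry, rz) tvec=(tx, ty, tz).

Intrinsics K: fx=830.0, fy=468.1, cx=313.3, cy=243.3
Marker side s = 0.151 m; corners in marker frame (Z=0):
  M0 = (-0.0755, +0.0755, 0)
  M1 = (+0.0755, +0.0755, 0)
  M2 = (+0.0755, -0.0755, 0)
  M3 = (-0.0755, -0.0755, 0)
Detected image corners:
  c0 = (316.138583, 331.943090) px
  c1 = (402.144718, 327.335981) px
  c2 = (410.858716, 287.531803) px
  c3 = (319.964325, 291.623968) px
Planar DLT: solve 8×8 A·h = b for H (H[2,2]=1):
  H  [+630.89060 +94.14752 +362.60800]
  H  [+10.10441 +381.37028 +310.15505]
  H  [+0.12583 +0.37492 +1.00000]
B = K⁻¹H; ‖b₁‖=0.724961, ‖b₂‖=0.724961; λ = 2/(‖b₁‖+‖b₂‖) = 1.379384, sign → tz>0 ⇒ λ=+1.379384
r₁ = λ·B[:,0] = (+0.98297,-0.06044,+0.17357); r₂ = λ·B[:,1] = (-0.03875,+0.85501,+0.51715)
r₃ = r₁×r₂ = (-0.17966,-0.51507,+0.83811); SVD([r₁ r₂ r₃]) → R = UVᵀ:
  R  [+0.98297 -0.03875 -0.17966]
  R  [-0.06044 +0.85501 -0.51507]
  R  [+0.17357 +0.51715 +0.83811]
t = (+0.08195, +0.19701, +1.37938) m
tr R = 2.676088; θ = arccos((tr R − 1)/2) = 0.577108 rad = 33.066°
axis k = ((R−Rᵀ)₃₂, (R−Rᵀ)₁₃, (R−Rᵀ)₂₁) / (2 sinθ) = (+0.945949, -0.323705, -0.019880)
rvec = θ·k = (+0.545915, -0.186813, -0.011473)

rvec=(0.5459, -0.1868, -0.0115) tvec=(0.0819, 0.1970, 1.3794)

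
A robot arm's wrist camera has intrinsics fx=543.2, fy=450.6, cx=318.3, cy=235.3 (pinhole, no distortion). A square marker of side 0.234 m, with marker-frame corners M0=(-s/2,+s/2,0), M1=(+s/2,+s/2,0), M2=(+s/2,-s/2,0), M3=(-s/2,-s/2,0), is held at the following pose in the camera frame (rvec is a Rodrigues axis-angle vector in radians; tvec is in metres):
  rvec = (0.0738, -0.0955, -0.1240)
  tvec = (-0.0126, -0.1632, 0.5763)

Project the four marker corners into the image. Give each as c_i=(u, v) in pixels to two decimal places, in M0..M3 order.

Intrinsics K: fx=543.2, fy=450.6, cx=318.3, cy=235.3
Marker side s = 0.234 m; corners in marker frame (Z=0):
  M0 = (-0.1170, +0.1170, 0)
  M1 = (+0.1170, +0.1170, 0)
  M2 = (+0.1170, -0.1170, 0)
  M3 = (-0.1170, -0.1170, 0)
rvec = (0.0738, -0.0955, -0.1240), |rvec| = θ = 0.17304 rad = 9.914°
Rodrigues: sinθ=0.17218, 1−cosθ=0.01493; R = I + sinθ·[k]× + (1−cosθ)·[k]×²:
    [+0.98778 +0.11987 -0.09959]
    [-0.12690 +0.98961 -0.06753]
    [+0.09046 +0.07934 +0.99273]
t = (-0.0126, -0.1632, 0.5763) m
M0: Pc = R·M0+t = (-0.11415, -0.03257, +0.57500); u = 543.2·(-0.11415)/0.57500 + 318.3 = 210.4664, v = 450.6·(-0.03257)/0.57500 + 235.3 = 209.7779
M1: Pc = R·M1+t = (+0.11699, -0.06226, +0.59617); u = 543.2·(+0.11699)/0.59617 + 318.3 = 424.9006, v = 450.6·(-0.06226)/0.59617 + 235.3 = 188.2405
M2: Pc = R·M2+t = (+0.08895, -0.29383, +0.57760); u = 543.2·(+0.08895)/0.57760 + 318.3 = 401.9486, v = 450.6·(-0.29383)/0.57760 + 235.3 = 6.0750
M3: Pc = R·M3+t = (-0.14219, -0.26414, +0.55643); u = 543.2·(-0.14219)/0.55643 + 318.3 = 179.4868, v = 450.6·(-0.26414)/0.55643 + 235.3 = 21.4011

c0=(210.47, 209.78) c1=(424.90, 188.24) c2=(401.95, 6.07) c3=(179.49, 21.40)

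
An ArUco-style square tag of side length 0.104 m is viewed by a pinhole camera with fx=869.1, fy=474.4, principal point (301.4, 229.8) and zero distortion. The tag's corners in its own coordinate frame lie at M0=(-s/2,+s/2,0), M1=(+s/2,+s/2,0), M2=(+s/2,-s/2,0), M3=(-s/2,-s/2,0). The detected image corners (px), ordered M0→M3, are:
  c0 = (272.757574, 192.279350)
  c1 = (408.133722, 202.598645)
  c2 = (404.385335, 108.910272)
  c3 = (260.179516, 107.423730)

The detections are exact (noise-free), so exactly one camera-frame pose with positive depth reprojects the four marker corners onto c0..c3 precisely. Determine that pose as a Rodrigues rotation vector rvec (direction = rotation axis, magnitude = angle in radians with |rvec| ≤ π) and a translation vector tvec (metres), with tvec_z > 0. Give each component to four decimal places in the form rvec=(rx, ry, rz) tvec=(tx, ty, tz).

rvec=(0.3820, 0.6044, 0.0492) tvec=(0.0198, -0.0873, 0.5475)

Intrinsics K: fx=869.1, fy=474.4, cx=301.4, cy=229.8
Marker side s = 0.104 m; corners in marker frame (Z=0):
  M0 = (-0.0520, +0.0520, 0)
  M1 = (+0.0520, +0.0520, 0)
  M2 = (+0.0520, -0.0520, 0)
  M3 = (-0.0520, -0.0520, 0)
Detected image corners:
  c0 = (272.757574, 192.279350) px
  c1 = (408.133722, 202.598645) px
  c2 = (404.385335, 108.910272) px
  c3 = (260.179516, 107.423730) px
Planar DLT: solve 8×8 A·h = b for H (H[2,2]=1):
  H  [+1007.86904 +304.52842 +332.88755]
  H  [-93.86694 +957.87177 +154.19483]
  H  [-0.99537 +0.66547 +1.00000]
B = K⁻¹H; ‖b₁‖=1.826522, ‖b₂‖=1.826522; λ = 2/(‖b₁‖+‖b₂‖) = 0.547489, sign → tz>0 ⇒ λ=+0.547489
r₁ = λ·B[:,0] = (+0.82389,+0.15565,-0.54495); r₂ = λ·B[:,1] = (+0.06549,+0.92896,+0.36433)
r₃ = r₁×r₂ = (+0.56295,-0.33586,+0.75517); SVD([r₁ r₂ r₃]) → R = UVᵀ:
  R  [+0.82389 +0.06549 +0.56295]
  R  [+0.15565 +0.92896 -0.33586]
  R  [-0.54495 +0.36433 +0.75517]
t = (+0.01984, -0.08725, +0.54749) m
tr R = 2.508029; θ = arccos((tr R − 1)/2) = 0.716644 rad = 41.061°
axis k = ((R−Rᵀ)₃₂, (R−Rᵀ)₁₃, (R−Rᵀ)₂₁) / (2 sinθ) = (+0.532989, +0.843334, +0.068629)
rvec = θ·k = (+0.381963, +0.604370, +0.049183)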